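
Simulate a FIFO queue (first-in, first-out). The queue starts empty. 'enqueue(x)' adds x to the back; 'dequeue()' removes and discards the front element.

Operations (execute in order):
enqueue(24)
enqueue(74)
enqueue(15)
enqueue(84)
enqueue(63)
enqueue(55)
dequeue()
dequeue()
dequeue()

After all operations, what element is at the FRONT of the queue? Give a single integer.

enqueue(24): queue = [24]
enqueue(74): queue = [24, 74]
enqueue(15): queue = [24, 74, 15]
enqueue(84): queue = [24, 74, 15, 84]
enqueue(63): queue = [24, 74, 15, 84, 63]
enqueue(55): queue = [24, 74, 15, 84, 63, 55]
dequeue(): queue = [74, 15, 84, 63, 55]
dequeue(): queue = [15, 84, 63, 55]
dequeue(): queue = [84, 63, 55]

Answer: 84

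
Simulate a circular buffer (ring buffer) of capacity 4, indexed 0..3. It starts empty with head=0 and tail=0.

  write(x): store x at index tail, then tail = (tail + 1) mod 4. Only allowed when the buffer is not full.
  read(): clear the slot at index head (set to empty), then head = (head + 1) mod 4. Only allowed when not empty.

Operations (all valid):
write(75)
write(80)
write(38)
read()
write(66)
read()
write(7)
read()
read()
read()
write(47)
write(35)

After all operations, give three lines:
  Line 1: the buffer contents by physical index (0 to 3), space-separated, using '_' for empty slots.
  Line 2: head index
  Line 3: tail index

write(75): buf=[75 _ _ _], head=0, tail=1, size=1
write(80): buf=[75 80 _ _], head=0, tail=2, size=2
write(38): buf=[75 80 38 _], head=0, tail=3, size=3
read(): buf=[_ 80 38 _], head=1, tail=3, size=2
write(66): buf=[_ 80 38 66], head=1, tail=0, size=3
read(): buf=[_ _ 38 66], head=2, tail=0, size=2
write(7): buf=[7 _ 38 66], head=2, tail=1, size=3
read(): buf=[7 _ _ 66], head=3, tail=1, size=2
read(): buf=[7 _ _ _], head=0, tail=1, size=1
read(): buf=[_ _ _ _], head=1, tail=1, size=0
write(47): buf=[_ 47 _ _], head=1, tail=2, size=1
write(35): buf=[_ 47 35 _], head=1, tail=3, size=2

Answer: _ 47 35 _
1
3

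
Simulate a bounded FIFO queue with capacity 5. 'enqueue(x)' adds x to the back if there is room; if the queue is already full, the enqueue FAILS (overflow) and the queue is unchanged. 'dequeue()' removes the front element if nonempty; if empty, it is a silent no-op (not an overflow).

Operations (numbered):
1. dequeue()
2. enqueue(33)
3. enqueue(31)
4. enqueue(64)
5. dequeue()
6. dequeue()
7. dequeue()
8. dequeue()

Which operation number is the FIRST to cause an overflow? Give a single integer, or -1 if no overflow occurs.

Answer: -1

Derivation:
1. dequeue(): empty, no-op, size=0
2. enqueue(33): size=1
3. enqueue(31): size=2
4. enqueue(64): size=3
5. dequeue(): size=2
6. dequeue(): size=1
7. dequeue(): size=0
8. dequeue(): empty, no-op, size=0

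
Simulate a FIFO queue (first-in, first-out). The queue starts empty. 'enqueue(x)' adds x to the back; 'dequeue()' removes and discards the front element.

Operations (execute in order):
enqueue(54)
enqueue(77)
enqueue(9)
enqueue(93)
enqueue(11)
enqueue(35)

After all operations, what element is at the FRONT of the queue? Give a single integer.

enqueue(54): queue = [54]
enqueue(77): queue = [54, 77]
enqueue(9): queue = [54, 77, 9]
enqueue(93): queue = [54, 77, 9, 93]
enqueue(11): queue = [54, 77, 9, 93, 11]
enqueue(35): queue = [54, 77, 9, 93, 11, 35]

Answer: 54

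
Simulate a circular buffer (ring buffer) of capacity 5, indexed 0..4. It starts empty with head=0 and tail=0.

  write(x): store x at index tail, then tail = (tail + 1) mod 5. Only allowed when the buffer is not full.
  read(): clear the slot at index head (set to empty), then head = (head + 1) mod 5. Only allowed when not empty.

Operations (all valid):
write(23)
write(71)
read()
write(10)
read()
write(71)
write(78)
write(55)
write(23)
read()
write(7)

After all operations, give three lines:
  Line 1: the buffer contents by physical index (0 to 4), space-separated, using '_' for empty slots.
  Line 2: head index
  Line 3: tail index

Answer: 55 23 7 71 78
3
3

Derivation:
write(23): buf=[23 _ _ _ _], head=0, tail=1, size=1
write(71): buf=[23 71 _ _ _], head=0, tail=2, size=2
read(): buf=[_ 71 _ _ _], head=1, tail=2, size=1
write(10): buf=[_ 71 10 _ _], head=1, tail=3, size=2
read(): buf=[_ _ 10 _ _], head=2, tail=3, size=1
write(71): buf=[_ _ 10 71 _], head=2, tail=4, size=2
write(78): buf=[_ _ 10 71 78], head=2, tail=0, size=3
write(55): buf=[55 _ 10 71 78], head=2, tail=1, size=4
write(23): buf=[55 23 10 71 78], head=2, tail=2, size=5
read(): buf=[55 23 _ 71 78], head=3, tail=2, size=4
write(7): buf=[55 23 7 71 78], head=3, tail=3, size=5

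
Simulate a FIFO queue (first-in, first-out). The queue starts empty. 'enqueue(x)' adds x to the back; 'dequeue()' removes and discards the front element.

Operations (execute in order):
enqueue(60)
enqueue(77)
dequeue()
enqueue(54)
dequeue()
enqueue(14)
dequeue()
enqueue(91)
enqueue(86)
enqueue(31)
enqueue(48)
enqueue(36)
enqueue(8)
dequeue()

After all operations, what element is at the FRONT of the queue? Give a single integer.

enqueue(60): queue = [60]
enqueue(77): queue = [60, 77]
dequeue(): queue = [77]
enqueue(54): queue = [77, 54]
dequeue(): queue = [54]
enqueue(14): queue = [54, 14]
dequeue(): queue = [14]
enqueue(91): queue = [14, 91]
enqueue(86): queue = [14, 91, 86]
enqueue(31): queue = [14, 91, 86, 31]
enqueue(48): queue = [14, 91, 86, 31, 48]
enqueue(36): queue = [14, 91, 86, 31, 48, 36]
enqueue(8): queue = [14, 91, 86, 31, 48, 36, 8]
dequeue(): queue = [91, 86, 31, 48, 36, 8]

Answer: 91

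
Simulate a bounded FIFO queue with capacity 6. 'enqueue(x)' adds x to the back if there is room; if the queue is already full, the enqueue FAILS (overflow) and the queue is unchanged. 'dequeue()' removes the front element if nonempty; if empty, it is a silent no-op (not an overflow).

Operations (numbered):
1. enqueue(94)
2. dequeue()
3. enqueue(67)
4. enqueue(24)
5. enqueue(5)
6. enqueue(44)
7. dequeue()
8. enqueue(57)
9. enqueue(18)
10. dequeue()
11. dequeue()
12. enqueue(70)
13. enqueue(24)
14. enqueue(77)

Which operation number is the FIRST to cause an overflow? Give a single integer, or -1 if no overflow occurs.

1. enqueue(94): size=1
2. dequeue(): size=0
3. enqueue(67): size=1
4. enqueue(24): size=2
5. enqueue(5): size=3
6. enqueue(44): size=4
7. dequeue(): size=3
8. enqueue(57): size=4
9. enqueue(18): size=5
10. dequeue(): size=4
11. dequeue(): size=3
12. enqueue(70): size=4
13. enqueue(24): size=5
14. enqueue(77): size=6

Answer: -1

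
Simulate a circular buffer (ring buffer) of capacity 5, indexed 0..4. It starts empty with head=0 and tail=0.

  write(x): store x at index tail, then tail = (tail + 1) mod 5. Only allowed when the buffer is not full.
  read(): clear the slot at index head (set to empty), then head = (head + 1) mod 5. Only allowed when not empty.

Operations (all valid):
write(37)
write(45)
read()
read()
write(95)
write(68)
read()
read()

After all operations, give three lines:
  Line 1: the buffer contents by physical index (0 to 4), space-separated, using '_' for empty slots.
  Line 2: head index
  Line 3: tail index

Answer: _ _ _ _ _
4
4

Derivation:
write(37): buf=[37 _ _ _ _], head=0, tail=1, size=1
write(45): buf=[37 45 _ _ _], head=0, tail=2, size=2
read(): buf=[_ 45 _ _ _], head=1, tail=2, size=1
read(): buf=[_ _ _ _ _], head=2, tail=2, size=0
write(95): buf=[_ _ 95 _ _], head=2, tail=3, size=1
write(68): buf=[_ _ 95 68 _], head=2, tail=4, size=2
read(): buf=[_ _ _ 68 _], head=3, tail=4, size=1
read(): buf=[_ _ _ _ _], head=4, tail=4, size=0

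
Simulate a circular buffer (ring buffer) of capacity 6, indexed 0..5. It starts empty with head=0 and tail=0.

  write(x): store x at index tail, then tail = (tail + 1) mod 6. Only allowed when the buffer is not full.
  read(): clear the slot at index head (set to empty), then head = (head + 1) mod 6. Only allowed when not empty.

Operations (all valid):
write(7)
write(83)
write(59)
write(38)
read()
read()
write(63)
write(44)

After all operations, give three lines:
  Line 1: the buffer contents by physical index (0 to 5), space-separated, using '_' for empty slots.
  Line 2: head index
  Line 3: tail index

write(7): buf=[7 _ _ _ _ _], head=0, tail=1, size=1
write(83): buf=[7 83 _ _ _ _], head=0, tail=2, size=2
write(59): buf=[7 83 59 _ _ _], head=0, tail=3, size=3
write(38): buf=[7 83 59 38 _ _], head=0, tail=4, size=4
read(): buf=[_ 83 59 38 _ _], head=1, tail=4, size=3
read(): buf=[_ _ 59 38 _ _], head=2, tail=4, size=2
write(63): buf=[_ _ 59 38 63 _], head=2, tail=5, size=3
write(44): buf=[_ _ 59 38 63 44], head=2, tail=0, size=4

Answer: _ _ 59 38 63 44
2
0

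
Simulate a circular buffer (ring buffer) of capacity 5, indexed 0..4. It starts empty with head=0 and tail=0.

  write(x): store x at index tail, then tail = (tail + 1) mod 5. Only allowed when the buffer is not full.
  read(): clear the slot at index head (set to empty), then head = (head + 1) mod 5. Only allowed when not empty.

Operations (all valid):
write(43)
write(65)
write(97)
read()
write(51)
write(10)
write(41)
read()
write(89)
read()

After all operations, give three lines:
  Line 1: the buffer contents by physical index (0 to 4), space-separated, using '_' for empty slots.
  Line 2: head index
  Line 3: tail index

write(43): buf=[43 _ _ _ _], head=0, tail=1, size=1
write(65): buf=[43 65 _ _ _], head=0, tail=2, size=2
write(97): buf=[43 65 97 _ _], head=0, tail=3, size=3
read(): buf=[_ 65 97 _ _], head=1, tail=3, size=2
write(51): buf=[_ 65 97 51 _], head=1, tail=4, size=3
write(10): buf=[_ 65 97 51 10], head=1, tail=0, size=4
write(41): buf=[41 65 97 51 10], head=1, tail=1, size=5
read(): buf=[41 _ 97 51 10], head=2, tail=1, size=4
write(89): buf=[41 89 97 51 10], head=2, tail=2, size=5
read(): buf=[41 89 _ 51 10], head=3, tail=2, size=4

Answer: 41 89 _ 51 10
3
2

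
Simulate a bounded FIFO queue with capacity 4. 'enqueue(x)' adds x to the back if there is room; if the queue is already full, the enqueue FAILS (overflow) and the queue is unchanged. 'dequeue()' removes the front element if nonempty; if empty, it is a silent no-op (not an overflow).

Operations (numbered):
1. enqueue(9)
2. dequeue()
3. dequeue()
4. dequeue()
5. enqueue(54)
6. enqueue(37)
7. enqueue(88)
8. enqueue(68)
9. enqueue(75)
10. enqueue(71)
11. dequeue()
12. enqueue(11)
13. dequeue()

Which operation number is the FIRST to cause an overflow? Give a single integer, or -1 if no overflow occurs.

1. enqueue(9): size=1
2. dequeue(): size=0
3. dequeue(): empty, no-op, size=0
4. dequeue(): empty, no-op, size=0
5. enqueue(54): size=1
6. enqueue(37): size=2
7. enqueue(88): size=3
8. enqueue(68): size=4
9. enqueue(75): size=4=cap → OVERFLOW (fail)
10. enqueue(71): size=4=cap → OVERFLOW (fail)
11. dequeue(): size=3
12. enqueue(11): size=4
13. dequeue(): size=3

Answer: 9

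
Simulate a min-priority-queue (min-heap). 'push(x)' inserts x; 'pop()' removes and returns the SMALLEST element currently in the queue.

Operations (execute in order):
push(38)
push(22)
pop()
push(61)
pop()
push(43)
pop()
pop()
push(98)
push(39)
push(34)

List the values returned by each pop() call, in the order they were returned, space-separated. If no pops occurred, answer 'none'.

push(38): heap contents = [38]
push(22): heap contents = [22, 38]
pop() → 22: heap contents = [38]
push(61): heap contents = [38, 61]
pop() → 38: heap contents = [61]
push(43): heap contents = [43, 61]
pop() → 43: heap contents = [61]
pop() → 61: heap contents = []
push(98): heap contents = [98]
push(39): heap contents = [39, 98]
push(34): heap contents = [34, 39, 98]

Answer: 22 38 43 61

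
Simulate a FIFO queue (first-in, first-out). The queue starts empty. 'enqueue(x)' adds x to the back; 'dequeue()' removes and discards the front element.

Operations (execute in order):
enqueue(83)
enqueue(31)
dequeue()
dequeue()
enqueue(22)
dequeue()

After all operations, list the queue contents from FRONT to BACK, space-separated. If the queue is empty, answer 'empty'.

Answer: empty

Derivation:
enqueue(83): [83]
enqueue(31): [83, 31]
dequeue(): [31]
dequeue(): []
enqueue(22): [22]
dequeue(): []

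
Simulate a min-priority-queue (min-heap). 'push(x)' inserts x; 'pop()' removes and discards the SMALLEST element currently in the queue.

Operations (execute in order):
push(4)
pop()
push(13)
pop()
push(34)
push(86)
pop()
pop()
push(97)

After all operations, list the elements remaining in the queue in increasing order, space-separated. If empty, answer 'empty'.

push(4): heap contents = [4]
pop() → 4: heap contents = []
push(13): heap contents = [13]
pop() → 13: heap contents = []
push(34): heap contents = [34]
push(86): heap contents = [34, 86]
pop() → 34: heap contents = [86]
pop() → 86: heap contents = []
push(97): heap contents = [97]

Answer: 97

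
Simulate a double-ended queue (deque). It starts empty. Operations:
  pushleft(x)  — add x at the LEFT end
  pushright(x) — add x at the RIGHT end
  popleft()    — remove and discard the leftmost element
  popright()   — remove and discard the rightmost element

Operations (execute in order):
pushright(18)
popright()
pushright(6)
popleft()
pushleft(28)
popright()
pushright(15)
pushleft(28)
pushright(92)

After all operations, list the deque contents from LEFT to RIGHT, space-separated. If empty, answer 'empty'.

pushright(18): [18]
popright(): []
pushright(6): [6]
popleft(): []
pushleft(28): [28]
popright(): []
pushright(15): [15]
pushleft(28): [28, 15]
pushright(92): [28, 15, 92]

Answer: 28 15 92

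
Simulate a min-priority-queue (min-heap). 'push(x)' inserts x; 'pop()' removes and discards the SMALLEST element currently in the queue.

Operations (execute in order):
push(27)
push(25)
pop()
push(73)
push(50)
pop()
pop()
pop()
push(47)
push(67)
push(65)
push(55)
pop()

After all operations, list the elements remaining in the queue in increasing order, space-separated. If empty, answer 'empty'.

Answer: 55 65 67

Derivation:
push(27): heap contents = [27]
push(25): heap contents = [25, 27]
pop() → 25: heap contents = [27]
push(73): heap contents = [27, 73]
push(50): heap contents = [27, 50, 73]
pop() → 27: heap contents = [50, 73]
pop() → 50: heap contents = [73]
pop() → 73: heap contents = []
push(47): heap contents = [47]
push(67): heap contents = [47, 67]
push(65): heap contents = [47, 65, 67]
push(55): heap contents = [47, 55, 65, 67]
pop() → 47: heap contents = [55, 65, 67]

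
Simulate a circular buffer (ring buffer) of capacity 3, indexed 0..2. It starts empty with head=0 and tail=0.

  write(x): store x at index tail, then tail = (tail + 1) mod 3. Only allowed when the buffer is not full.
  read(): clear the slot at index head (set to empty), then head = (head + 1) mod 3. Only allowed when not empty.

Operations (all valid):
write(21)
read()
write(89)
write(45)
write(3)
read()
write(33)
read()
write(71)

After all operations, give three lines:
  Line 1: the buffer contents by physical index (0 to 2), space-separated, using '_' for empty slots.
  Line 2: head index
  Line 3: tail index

Answer: 3 33 71
0
0

Derivation:
write(21): buf=[21 _ _], head=0, tail=1, size=1
read(): buf=[_ _ _], head=1, tail=1, size=0
write(89): buf=[_ 89 _], head=1, tail=2, size=1
write(45): buf=[_ 89 45], head=1, tail=0, size=2
write(3): buf=[3 89 45], head=1, tail=1, size=3
read(): buf=[3 _ 45], head=2, tail=1, size=2
write(33): buf=[3 33 45], head=2, tail=2, size=3
read(): buf=[3 33 _], head=0, tail=2, size=2
write(71): buf=[3 33 71], head=0, tail=0, size=3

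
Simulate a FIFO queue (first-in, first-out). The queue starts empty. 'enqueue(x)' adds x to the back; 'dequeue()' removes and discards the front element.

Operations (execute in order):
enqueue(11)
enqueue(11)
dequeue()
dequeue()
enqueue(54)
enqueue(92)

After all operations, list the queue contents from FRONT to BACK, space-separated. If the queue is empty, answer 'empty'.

Answer: 54 92

Derivation:
enqueue(11): [11]
enqueue(11): [11, 11]
dequeue(): [11]
dequeue(): []
enqueue(54): [54]
enqueue(92): [54, 92]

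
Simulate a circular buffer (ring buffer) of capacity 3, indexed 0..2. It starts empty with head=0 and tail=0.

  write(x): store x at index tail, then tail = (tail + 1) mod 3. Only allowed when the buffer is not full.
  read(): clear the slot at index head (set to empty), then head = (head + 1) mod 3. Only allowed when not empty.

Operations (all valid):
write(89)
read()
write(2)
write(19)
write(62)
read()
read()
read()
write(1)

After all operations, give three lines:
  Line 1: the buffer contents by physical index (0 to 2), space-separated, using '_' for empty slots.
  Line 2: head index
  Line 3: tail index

write(89): buf=[89 _ _], head=0, tail=1, size=1
read(): buf=[_ _ _], head=1, tail=1, size=0
write(2): buf=[_ 2 _], head=1, tail=2, size=1
write(19): buf=[_ 2 19], head=1, tail=0, size=2
write(62): buf=[62 2 19], head=1, tail=1, size=3
read(): buf=[62 _ 19], head=2, tail=1, size=2
read(): buf=[62 _ _], head=0, tail=1, size=1
read(): buf=[_ _ _], head=1, tail=1, size=0
write(1): buf=[_ 1 _], head=1, tail=2, size=1

Answer: _ 1 _
1
2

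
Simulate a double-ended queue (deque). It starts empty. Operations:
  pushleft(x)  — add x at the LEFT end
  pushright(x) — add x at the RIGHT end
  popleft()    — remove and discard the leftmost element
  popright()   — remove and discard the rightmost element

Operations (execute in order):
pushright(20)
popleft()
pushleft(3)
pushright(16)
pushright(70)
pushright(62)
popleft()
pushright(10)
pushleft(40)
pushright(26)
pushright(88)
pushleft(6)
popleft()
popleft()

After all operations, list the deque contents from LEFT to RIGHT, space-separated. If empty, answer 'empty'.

Answer: 16 70 62 10 26 88

Derivation:
pushright(20): [20]
popleft(): []
pushleft(3): [3]
pushright(16): [3, 16]
pushright(70): [3, 16, 70]
pushright(62): [3, 16, 70, 62]
popleft(): [16, 70, 62]
pushright(10): [16, 70, 62, 10]
pushleft(40): [40, 16, 70, 62, 10]
pushright(26): [40, 16, 70, 62, 10, 26]
pushright(88): [40, 16, 70, 62, 10, 26, 88]
pushleft(6): [6, 40, 16, 70, 62, 10, 26, 88]
popleft(): [40, 16, 70, 62, 10, 26, 88]
popleft(): [16, 70, 62, 10, 26, 88]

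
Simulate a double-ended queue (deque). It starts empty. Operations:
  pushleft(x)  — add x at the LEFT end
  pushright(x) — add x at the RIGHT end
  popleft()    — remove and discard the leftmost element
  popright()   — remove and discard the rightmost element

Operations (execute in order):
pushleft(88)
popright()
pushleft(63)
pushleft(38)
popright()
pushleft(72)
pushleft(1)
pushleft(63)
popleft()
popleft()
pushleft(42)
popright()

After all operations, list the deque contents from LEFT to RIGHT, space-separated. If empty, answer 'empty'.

Answer: 42 72

Derivation:
pushleft(88): [88]
popright(): []
pushleft(63): [63]
pushleft(38): [38, 63]
popright(): [38]
pushleft(72): [72, 38]
pushleft(1): [1, 72, 38]
pushleft(63): [63, 1, 72, 38]
popleft(): [1, 72, 38]
popleft(): [72, 38]
pushleft(42): [42, 72, 38]
popright(): [42, 72]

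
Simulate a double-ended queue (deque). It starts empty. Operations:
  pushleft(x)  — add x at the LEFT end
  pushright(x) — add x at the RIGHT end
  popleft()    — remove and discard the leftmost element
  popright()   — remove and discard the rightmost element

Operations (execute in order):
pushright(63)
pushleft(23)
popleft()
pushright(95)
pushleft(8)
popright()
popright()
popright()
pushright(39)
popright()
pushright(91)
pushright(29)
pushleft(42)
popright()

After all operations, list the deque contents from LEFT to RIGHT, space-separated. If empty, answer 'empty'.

Answer: 42 91

Derivation:
pushright(63): [63]
pushleft(23): [23, 63]
popleft(): [63]
pushright(95): [63, 95]
pushleft(8): [8, 63, 95]
popright(): [8, 63]
popright(): [8]
popright(): []
pushright(39): [39]
popright(): []
pushright(91): [91]
pushright(29): [91, 29]
pushleft(42): [42, 91, 29]
popright(): [42, 91]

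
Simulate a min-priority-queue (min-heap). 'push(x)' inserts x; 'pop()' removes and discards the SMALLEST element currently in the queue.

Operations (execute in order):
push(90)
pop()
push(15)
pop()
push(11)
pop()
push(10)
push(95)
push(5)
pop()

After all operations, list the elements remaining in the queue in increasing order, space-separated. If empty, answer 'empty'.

Answer: 10 95

Derivation:
push(90): heap contents = [90]
pop() → 90: heap contents = []
push(15): heap contents = [15]
pop() → 15: heap contents = []
push(11): heap contents = [11]
pop() → 11: heap contents = []
push(10): heap contents = [10]
push(95): heap contents = [10, 95]
push(5): heap contents = [5, 10, 95]
pop() → 5: heap contents = [10, 95]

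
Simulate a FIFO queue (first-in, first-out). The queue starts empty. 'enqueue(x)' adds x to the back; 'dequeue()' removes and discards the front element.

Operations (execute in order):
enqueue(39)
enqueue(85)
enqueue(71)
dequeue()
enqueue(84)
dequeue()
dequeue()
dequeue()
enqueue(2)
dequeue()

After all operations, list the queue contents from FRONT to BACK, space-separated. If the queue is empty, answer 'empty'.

Answer: empty

Derivation:
enqueue(39): [39]
enqueue(85): [39, 85]
enqueue(71): [39, 85, 71]
dequeue(): [85, 71]
enqueue(84): [85, 71, 84]
dequeue(): [71, 84]
dequeue(): [84]
dequeue(): []
enqueue(2): [2]
dequeue(): []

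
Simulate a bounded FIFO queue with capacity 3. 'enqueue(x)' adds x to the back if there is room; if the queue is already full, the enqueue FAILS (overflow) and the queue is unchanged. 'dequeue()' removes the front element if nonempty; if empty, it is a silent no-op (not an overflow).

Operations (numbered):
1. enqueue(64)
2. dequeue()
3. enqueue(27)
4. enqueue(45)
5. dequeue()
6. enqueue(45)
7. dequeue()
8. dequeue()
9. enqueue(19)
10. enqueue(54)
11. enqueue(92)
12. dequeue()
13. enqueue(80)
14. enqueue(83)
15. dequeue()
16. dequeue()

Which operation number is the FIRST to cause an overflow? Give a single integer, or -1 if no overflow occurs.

1. enqueue(64): size=1
2. dequeue(): size=0
3. enqueue(27): size=1
4. enqueue(45): size=2
5. dequeue(): size=1
6. enqueue(45): size=2
7. dequeue(): size=1
8. dequeue(): size=0
9. enqueue(19): size=1
10. enqueue(54): size=2
11. enqueue(92): size=3
12. dequeue(): size=2
13. enqueue(80): size=3
14. enqueue(83): size=3=cap → OVERFLOW (fail)
15. dequeue(): size=2
16. dequeue(): size=1

Answer: 14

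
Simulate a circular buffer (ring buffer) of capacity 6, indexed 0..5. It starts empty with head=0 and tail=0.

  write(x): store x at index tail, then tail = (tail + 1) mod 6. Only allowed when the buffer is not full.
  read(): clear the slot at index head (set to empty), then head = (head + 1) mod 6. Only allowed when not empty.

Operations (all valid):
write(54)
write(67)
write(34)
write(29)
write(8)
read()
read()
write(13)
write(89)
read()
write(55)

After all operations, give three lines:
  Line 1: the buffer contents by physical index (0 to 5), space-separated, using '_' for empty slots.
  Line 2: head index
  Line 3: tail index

Answer: 89 55 _ 29 8 13
3
2

Derivation:
write(54): buf=[54 _ _ _ _ _], head=0, tail=1, size=1
write(67): buf=[54 67 _ _ _ _], head=0, tail=2, size=2
write(34): buf=[54 67 34 _ _ _], head=0, tail=3, size=3
write(29): buf=[54 67 34 29 _ _], head=0, tail=4, size=4
write(8): buf=[54 67 34 29 8 _], head=0, tail=5, size=5
read(): buf=[_ 67 34 29 8 _], head=1, tail=5, size=4
read(): buf=[_ _ 34 29 8 _], head=2, tail=5, size=3
write(13): buf=[_ _ 34 29 8 13], head=2, tail=0, size=4
write(89): buf=[89 _ 34 29 8 13], head=2, tail=1, size=5
read(): buf=[89 _ _ 29 8 13], head=3, tail=1, size=4
write(55): buf=[89 55 _ 29 8 13], head=3, tail=2, size=5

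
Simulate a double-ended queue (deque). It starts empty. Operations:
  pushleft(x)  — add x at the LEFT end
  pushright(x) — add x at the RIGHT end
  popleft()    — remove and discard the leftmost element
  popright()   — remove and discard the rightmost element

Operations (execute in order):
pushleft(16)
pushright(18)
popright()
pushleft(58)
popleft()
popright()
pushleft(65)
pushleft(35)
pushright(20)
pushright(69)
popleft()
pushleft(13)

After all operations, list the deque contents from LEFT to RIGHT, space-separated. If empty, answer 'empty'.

pushleft(16): [16]
pushright(18): [16, 18]
popright(): [16]
pushleft(58): [58, 16]
popleft(): [16]
popright(): []
pushleft(65): [65]
pushleft(35): [35, 65]
pushright(20): [35, 65, 20]
pushright(69): [35, 65, 20, 69]
popleft(): [65, 20, 69]
pushleft(13): [13, 65, 20, 69]

Answer: 13 65 20 69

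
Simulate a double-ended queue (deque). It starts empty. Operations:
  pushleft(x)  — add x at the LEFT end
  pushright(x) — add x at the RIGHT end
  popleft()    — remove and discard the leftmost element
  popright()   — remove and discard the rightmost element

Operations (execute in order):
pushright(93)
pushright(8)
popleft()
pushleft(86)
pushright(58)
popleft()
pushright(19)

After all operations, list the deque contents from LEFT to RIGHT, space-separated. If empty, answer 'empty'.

Answer: 8 58 19

Derivation:
pushright(93): [93]
pushright(8): [93, 8]
popleft(): [8]
pushleft(86): [86, 8]
pushright(58): [86, 8, 58]
popleft(): [8, 58]
pushright(19): [8, 58, 19]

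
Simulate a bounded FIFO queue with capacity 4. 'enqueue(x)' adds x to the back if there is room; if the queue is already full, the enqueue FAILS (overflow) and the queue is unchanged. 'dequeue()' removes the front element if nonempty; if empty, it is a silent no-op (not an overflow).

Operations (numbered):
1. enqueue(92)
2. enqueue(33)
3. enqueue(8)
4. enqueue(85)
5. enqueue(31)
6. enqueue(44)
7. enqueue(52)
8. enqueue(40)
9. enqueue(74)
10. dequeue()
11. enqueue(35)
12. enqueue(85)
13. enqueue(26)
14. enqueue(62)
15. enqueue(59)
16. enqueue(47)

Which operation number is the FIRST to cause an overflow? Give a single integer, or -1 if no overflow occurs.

Answer: 5

Derivation:
1. enqueue(92): size=1
2. enqueue(33): size=2
3. enqueue(8): size=3
4. enqueue(85): size=4
5. enqueue(31): size=4=cap → OVERFLOW (fail)
6. enqueue(44): size=4=cap → OVERFLOW (fail)
7. enqueue(52): size=4=cap → OVERFLOW (fail)
8. enqueue(40): size=4=cap → OVERFLOW (fail)
9. enqueue(74): size=4=cap → OVERFLOW (fail)
10. dequeue(): size=3
11. enqueue(35): size=4
12. enqueue(85): size=4=cap → OVERFLOW (fail)
13. enqueue(26): size=4=cap → OVERFLOW (fail)
14. enqueue(62): size=4=cap → OVERFLOW (fail)
15. enqueue(59): size=4=cap → OVERFLOW (fail)
16. enqueue(47): size=4=cap → OVERFLOW (fail)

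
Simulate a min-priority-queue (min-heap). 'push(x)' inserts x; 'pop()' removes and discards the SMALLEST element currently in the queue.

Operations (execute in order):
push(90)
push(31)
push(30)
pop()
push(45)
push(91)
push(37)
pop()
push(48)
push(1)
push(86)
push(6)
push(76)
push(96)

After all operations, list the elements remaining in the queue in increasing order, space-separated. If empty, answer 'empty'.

Answer: 1 6 37 45 48 76 86 90 91 96

Derivation:
push(90): heap contents = [90]
push(31): heap contents = [31, 90]
push(30): heap contents = [30, 31, 90]
pop() → 30: heap contents = [31, 90]
push(45): heap contents = [31, 45, 90]
push(91): heap contents = [31, 45, 90, 91]
push(37): heap contents = [31, 37, 45, 90, 91]
pop() → 31: heap contents = [37, 45, 90, 91]
push(48): heap contents = [37, 45, 48, 90, 91]
push(1): heap contents = [1, 37, 45, 48, 90, 91]
push(86): heap contents = [1, 37, 45, 48, 86, 90, 91]
push(6): heap contents = [1, 6, 37, 45, 48, 86, 90, 91]
push(76): heap contents = [1, 6, 37, 45, 48, 76, 86, 90, 91]
push(96): heap contents = [1, 6, 37, 45, 48, 76, 86, 90, 91, 96]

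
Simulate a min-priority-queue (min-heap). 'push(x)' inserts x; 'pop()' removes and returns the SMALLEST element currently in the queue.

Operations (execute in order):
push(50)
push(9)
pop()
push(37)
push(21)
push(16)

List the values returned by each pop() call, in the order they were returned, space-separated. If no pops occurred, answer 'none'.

push(50): heap contents = [50]
push(9): heap contents = [9, 50]
pop() → 9: heap contents = [50]
push(37): heap contents = [37, 50]
push(21): heap contents = [21, 37, 50]
push(16): heap contents = [16, 21, 37, 50]

Answer: 9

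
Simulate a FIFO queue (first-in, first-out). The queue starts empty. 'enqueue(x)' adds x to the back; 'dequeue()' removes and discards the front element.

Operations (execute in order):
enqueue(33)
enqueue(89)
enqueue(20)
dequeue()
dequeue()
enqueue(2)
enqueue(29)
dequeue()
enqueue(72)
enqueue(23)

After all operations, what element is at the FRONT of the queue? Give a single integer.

Answer: 2

Derivation:
enqueue(33): queue = [33]
enqueue(89): queue = [33, 89]
enqueue(20): queue = [33, 89, 20]
dequeue(): queue = [89, 20]
dequeue(): queue = [20]
enqueue(2): queue = [20, 2]
enqueue(29): queue = [20, 2, 29]
dequeue(): queue = [2, 29]
enqueue(72): queue = [2, 29, 72]
enqueue(23): queue = [2, 29, 72, 23]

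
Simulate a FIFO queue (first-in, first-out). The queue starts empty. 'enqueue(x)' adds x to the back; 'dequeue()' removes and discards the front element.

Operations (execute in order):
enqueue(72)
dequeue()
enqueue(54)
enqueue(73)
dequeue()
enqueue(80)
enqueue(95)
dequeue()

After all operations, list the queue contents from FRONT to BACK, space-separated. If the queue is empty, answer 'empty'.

enqueue(72): [72]
dequeue(): []
enqueue(54): [54]
enqueue(73): [54, 73]
dequeue(): [73]
enqueue(80): [73, 80]
enqueue(95): [73, 80, 95]
dequeue(): [80, 95]

Answer: 80 95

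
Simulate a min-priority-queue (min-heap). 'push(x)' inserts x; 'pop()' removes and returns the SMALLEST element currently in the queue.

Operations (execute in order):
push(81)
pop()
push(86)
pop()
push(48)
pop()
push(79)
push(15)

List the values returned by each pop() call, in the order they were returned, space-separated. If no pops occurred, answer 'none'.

Answer: 81 86 48

Derivation:
push(81): heap contents = [81]
pop() → 81: heap contents = []
push(86): heap contents = [86]
pop() → 86: heap contents = []
push(48): heap contents = [48]
pop() → 48: heap contents = []
push(79): heap contents = [79]
push(15): heap contents = [15, 79]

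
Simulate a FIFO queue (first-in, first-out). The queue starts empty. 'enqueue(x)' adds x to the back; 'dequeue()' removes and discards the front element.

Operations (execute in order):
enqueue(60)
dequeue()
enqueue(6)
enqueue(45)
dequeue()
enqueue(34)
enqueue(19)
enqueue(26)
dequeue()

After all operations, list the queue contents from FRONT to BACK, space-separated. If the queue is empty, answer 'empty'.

enqueue(60): [60]
dequeue(): []
enqueue(6): [6]
enqueue(45): [6, 45]
dequeue(): [45]
enqueue(34): [45, 34]
enqueue(19): [45, 34, 19]
enqueue(26): [45, 34, 19, 26]
dequeue(): [34, 19, 26]

Answer: 34 19 26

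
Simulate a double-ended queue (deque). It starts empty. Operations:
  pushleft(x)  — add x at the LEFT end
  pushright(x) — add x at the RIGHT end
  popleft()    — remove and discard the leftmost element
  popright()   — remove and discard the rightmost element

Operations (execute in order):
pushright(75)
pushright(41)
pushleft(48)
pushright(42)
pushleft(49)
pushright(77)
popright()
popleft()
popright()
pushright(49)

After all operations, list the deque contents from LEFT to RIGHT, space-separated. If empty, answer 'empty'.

Answer: 48 75 41 49

Derivation:
pushright(75): [75]
pushright(41): [75, 41]
pushleft(48): [48, 75, 41]
pushright(42): [48, 75, 41, 42]
pushleft(49): [49, 48, 75, 41, 42]
pushright(77): [49, 48, 75, 41, 42, 77]
popright(): [49, 48, 75, 41, 42]
popleft(): [48, 75, 41, 42]
popright(): [48, 75, 41]
pushright(49): [48, 75, 41, 49]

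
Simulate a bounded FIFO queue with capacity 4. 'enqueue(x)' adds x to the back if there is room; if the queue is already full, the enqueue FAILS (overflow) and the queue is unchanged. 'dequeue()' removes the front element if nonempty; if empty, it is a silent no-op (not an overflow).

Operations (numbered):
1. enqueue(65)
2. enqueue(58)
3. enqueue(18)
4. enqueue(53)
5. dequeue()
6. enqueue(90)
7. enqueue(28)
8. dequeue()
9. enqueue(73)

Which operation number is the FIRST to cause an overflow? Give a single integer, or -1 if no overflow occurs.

Answer: 7

Derivation:
1. enqueue(65): size=1
2. enqueue(58): size=2
3. enqueue(18): size=3
4. enqueue(53): size=4
5. dequeue(): size=3
6. enqueue(90): size=4
7. enqueue(28): size=4=cap → OVERFLOW (fail)
8. dequeue(): size=3
9. enqueue(73): size=4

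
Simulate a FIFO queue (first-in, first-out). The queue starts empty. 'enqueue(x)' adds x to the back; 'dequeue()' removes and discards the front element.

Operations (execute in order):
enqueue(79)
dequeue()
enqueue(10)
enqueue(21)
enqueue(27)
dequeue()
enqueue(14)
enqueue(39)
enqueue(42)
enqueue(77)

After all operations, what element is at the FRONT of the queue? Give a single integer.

Answer: 21

Derivation:
enqueue(79): queue = [79]
dequeue(): queue = []
enqueue(10): queue = [10]
enqueue(21): queue = [10, 21]
enqueue(27): queue = [10, 21, 27]
dequeue(): queue = [21, 27]
enqueue(14): queue = [21, 27, 14]
enqueue(39): queue = [21, 27, 14, 39]
enqueue(42): queue = [21, 27, 14, 39, 42]
enqueue(77): queue = [21, 27, 14, 39, 42, 77]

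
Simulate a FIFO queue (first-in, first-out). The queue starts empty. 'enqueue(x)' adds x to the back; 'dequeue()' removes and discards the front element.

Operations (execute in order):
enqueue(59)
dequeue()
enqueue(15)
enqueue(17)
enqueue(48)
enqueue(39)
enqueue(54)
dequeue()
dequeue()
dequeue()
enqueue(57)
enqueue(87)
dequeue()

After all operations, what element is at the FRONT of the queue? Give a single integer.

Answer: 54

Derivation:
enqueue(59): queue = [59]
dequeue(): queue = []
enqueue(15): queue = [15]
enqueue(17): queue = [15, 17]
enqueue(48): queue = [15, 17, 48]
enqueue(39): queue = [15, 17, 48, 39]
enqueue(54): queue = [15, 17, 48, 39, 54]
dequeue(): queue = [17, 48, 39, 54]
dequeue(): queue = [48, 39, 54]
dequeue(): queue = [39, 54]
enqueue(57): queue = [39, 54, 57]
enqueue(87): queue = [39, 54, 57, 87]
dequeue(): queue = [54, 57, 87]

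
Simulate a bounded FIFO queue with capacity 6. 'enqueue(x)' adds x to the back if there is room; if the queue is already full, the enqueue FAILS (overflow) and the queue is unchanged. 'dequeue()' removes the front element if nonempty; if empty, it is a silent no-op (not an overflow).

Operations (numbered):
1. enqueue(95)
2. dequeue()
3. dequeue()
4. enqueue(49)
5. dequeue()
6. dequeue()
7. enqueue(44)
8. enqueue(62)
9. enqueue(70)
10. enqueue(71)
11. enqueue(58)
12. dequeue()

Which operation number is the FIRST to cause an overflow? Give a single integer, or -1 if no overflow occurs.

1. enqueue(95): size=1
2. dequeue(): size=0
3. dequeue(): empty, no-op, size=0
4. enqueue(49): size=1
5. dequeue(): size=0
6. dequeue(): empty, no-op, size=0
7. enqueue(44): size=1
8. enqueue(62): size=2
9. enqueue(70): size=3
10. enqueue(71): size=4
11. enqueue(58): size=5
12. dequeue(): size=4

Answer: -1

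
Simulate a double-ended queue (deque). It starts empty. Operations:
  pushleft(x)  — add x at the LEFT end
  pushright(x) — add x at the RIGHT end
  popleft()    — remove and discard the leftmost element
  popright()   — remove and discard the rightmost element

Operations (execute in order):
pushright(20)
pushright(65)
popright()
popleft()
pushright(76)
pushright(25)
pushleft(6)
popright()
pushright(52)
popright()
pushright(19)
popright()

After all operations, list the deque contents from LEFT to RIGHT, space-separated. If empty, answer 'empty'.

pushright(20): [20]
pushright(65): [20, 65]
popright(): [20]
popleft(): []
pushright(76): [76]
pushright(25): [76, 25]
pushleft(6): [6, 76, 25]
popright(): [6, 76]
pushright(52): [6, 76, 52]
popright(): [6, 76]
pushright(19): [6, 76, 19]
popright(): [6, 76]

Answer: 6 76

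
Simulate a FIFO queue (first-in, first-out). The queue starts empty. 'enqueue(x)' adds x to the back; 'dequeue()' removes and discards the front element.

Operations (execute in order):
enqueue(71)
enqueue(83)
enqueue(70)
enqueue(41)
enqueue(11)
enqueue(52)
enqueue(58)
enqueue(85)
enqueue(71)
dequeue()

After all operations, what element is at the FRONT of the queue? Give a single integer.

Answer: 83

Derivation:
enqueue(71): queue = [71]
enqueue(83): queue = [71, 83]
enqueue(70): queue = [71, 83, 70]
enqueue(41): queue = [71, 83, 70, 41]
enqueue(11): queue = [71, 83, 70, 41, 11]
enqueue(52): queue = [71, 83, 70, 41, 11, 52]
enqueue(58): queue = [71, 83, 70, 41, 11, 52, 58]
enqueue(85): queue = [71, 83, 70, 41, 11, 52, 58, 85]
enqueue(71): queue = [71, 83, 70, 41, 11, 52, 58, 85, 71]
dequeue(): queue = [83, 70, 41, 11, 52, 58, 85, 71]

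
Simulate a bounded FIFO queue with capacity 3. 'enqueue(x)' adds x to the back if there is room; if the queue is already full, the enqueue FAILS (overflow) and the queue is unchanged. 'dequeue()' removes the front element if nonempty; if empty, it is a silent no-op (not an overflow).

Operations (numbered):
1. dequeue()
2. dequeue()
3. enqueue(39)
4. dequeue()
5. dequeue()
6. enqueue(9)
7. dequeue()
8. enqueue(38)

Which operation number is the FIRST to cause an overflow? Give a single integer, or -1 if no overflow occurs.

Answer: -1

Derivation:
1. dequeue(): empty, no-op, size=0
2. dequeue(): empty, no-op, size=0
3. enqueue(39): size=1
4. dequeue(): size=0
5. dequeue(): empty, no-op, size=0
6. enqueue(9): size=1
7. dequeue(): size=0
8. enqueue(38): size=1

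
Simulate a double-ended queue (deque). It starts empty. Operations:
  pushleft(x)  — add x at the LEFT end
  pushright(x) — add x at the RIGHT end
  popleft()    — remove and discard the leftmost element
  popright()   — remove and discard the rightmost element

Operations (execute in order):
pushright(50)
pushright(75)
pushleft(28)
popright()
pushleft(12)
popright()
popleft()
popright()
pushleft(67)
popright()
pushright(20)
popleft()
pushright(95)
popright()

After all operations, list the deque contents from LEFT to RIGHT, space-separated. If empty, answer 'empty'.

pushright(50): [50]
pushright(75): [50, 75]
pushleft(28): [28, 50, 75]
popright(): [28, 50]
pushleft(12): [12, 28, 50]
popright(): [12, 28]
popleft(): [28]
popright(): []
pushleft(67): [67]
popright(): []
pushright(20): [20]
popleft(): []
pushright(95): [95]
popright(): []

Answer: empty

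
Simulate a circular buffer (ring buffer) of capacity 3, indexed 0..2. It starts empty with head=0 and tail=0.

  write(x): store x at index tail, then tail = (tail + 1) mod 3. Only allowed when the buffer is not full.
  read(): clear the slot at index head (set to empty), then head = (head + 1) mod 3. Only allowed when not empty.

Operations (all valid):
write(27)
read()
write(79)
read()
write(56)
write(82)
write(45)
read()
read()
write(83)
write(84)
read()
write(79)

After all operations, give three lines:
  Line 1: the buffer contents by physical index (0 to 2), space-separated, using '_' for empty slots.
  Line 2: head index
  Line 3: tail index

Answer: 84 79 83
2
2

Derivation:
write(27): buf=[27 _ _], head=0, tail=1, size=1
read(): buf=[_ _ _], head=1, tail=1, size=0
write(79): buf=[_ 79 _], head=1, tail=2, size=1
read(): buf=[_ _ _], head=2, tail=2, size=0
write(56): buf=[_ _ 56], head=2, tail=0, size=1
write(82): buf=[82 _ 56], head=2, tail=1, size=2
write(45): buf=[82 45 56], head=2, tail=2, size=3
read(): buf=[82 45 _], head=0, tail=2, size=2
read(): buf=[_ 45 _], head=1, tail=2, size=1
write(83): buf=[_ 45 83], head=1, tail=0, size=2
write(84): buf=[84 45 83], head=1, tail=1, size=3
read(): buf=[84 _ 83], head=2, tail=1, size=2
write(79): buf=[84 79 83], head=2, tail=2, size=3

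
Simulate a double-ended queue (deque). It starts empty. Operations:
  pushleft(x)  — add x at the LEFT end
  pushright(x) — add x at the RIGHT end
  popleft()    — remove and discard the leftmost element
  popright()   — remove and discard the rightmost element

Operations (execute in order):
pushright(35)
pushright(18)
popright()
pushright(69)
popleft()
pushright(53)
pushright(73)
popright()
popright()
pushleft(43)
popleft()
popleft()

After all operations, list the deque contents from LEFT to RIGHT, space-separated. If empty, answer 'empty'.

Answer: empty

Derivation:
pushright(35): [35]
pushright(18): [35, 18]
popright(): [35]
pushright(69): [35, 69]
popleft(): [69]
pushright(53): [69, 53]
pushright(73): [69, 53, 73]
popright(): [69, 53]
popright(): [69]
pushleft(43): [43, 69]
popleft(): [69]
popleft(): []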